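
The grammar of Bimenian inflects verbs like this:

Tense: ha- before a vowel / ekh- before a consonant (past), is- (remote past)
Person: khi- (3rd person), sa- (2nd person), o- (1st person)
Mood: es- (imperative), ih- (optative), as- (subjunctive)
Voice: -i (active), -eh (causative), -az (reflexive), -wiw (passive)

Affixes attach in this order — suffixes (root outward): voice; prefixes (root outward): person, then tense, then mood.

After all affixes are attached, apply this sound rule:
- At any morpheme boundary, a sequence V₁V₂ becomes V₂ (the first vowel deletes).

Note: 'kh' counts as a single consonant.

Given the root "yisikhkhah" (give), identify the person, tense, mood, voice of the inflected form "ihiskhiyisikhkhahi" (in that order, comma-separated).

Segment: ih-is-khi-yisikhkhah-i.
person: khi- → 3rd person.
tense: is- → remote past.
mood: ih- → optative.
voice: -i → active.

3rd person, remote past, optative, active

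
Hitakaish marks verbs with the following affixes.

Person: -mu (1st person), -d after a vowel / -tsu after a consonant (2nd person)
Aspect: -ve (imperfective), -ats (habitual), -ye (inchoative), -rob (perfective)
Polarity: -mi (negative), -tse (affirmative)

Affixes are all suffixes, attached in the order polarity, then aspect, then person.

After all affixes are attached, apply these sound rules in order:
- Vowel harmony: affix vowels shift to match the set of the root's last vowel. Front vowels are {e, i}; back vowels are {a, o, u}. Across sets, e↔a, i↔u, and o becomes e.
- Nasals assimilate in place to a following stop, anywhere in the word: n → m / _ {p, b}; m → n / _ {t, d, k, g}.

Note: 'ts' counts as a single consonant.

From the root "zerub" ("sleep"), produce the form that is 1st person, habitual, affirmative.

Attach polarity affirmative -tse → zerubtse.
Attach aspect habitual -ats → zerubtseats.
Attach person 1st person -mu → zerubtseatsmu.
Apply vowel harmony: zerubtseatsmu → zerubtsaatsmu.
Nasal assimilation: no change.

zerubtsaatsmu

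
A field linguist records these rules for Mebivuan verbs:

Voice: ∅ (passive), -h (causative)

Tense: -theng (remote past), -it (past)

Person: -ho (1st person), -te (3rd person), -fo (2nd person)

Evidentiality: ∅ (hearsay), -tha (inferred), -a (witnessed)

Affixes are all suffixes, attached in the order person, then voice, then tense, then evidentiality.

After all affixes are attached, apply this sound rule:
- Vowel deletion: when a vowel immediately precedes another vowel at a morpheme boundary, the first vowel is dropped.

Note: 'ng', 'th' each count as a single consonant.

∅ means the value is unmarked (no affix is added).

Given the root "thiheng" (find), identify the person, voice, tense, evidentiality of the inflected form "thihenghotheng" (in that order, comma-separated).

Segment: thiheng-ho-theng.
person: -ho → 1st person.
voice: ∅ → passive.
tense: -theng → remote past.
evidentiality: ∅ → hearsay.

1st person, passive, remote past, hearsay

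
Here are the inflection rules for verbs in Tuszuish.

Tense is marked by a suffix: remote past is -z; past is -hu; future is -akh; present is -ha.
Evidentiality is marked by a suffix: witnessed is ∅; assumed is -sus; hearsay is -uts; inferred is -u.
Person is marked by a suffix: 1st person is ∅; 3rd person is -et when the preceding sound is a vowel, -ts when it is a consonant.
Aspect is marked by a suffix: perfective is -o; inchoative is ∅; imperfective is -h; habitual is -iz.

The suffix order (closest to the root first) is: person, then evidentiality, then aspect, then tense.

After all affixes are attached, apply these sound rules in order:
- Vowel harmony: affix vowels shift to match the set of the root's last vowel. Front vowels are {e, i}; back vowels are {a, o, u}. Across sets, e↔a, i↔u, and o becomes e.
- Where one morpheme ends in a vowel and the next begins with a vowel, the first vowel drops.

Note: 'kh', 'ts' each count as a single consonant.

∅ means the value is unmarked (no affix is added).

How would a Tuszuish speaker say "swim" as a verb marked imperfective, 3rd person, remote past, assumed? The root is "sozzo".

sozzatsushz

Attach person 3rd person -et (after vowel 'o') → sozzoet.
Attach evidentiality assumed -sus → sozzoetsus.
Attach aspect imperfective -h → sozzoetsush.
Attach tense remote past -z → sozzoetsushz.
Apply vowel harmony: sozzoetsushz → sozzoatsushz.
Apply vowel deletion: sozzoatsushz → sozzatsushz.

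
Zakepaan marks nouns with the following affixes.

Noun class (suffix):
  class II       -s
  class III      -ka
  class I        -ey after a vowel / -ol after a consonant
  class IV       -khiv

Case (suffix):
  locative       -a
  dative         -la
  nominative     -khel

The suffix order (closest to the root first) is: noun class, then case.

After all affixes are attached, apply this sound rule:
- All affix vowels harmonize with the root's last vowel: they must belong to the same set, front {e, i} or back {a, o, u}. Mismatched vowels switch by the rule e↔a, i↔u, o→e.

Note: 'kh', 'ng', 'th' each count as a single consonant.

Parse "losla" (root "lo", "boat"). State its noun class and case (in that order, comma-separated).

Segment: lo-s-la.
noun class: -s → class II.
case: -la → dative.

class II, dative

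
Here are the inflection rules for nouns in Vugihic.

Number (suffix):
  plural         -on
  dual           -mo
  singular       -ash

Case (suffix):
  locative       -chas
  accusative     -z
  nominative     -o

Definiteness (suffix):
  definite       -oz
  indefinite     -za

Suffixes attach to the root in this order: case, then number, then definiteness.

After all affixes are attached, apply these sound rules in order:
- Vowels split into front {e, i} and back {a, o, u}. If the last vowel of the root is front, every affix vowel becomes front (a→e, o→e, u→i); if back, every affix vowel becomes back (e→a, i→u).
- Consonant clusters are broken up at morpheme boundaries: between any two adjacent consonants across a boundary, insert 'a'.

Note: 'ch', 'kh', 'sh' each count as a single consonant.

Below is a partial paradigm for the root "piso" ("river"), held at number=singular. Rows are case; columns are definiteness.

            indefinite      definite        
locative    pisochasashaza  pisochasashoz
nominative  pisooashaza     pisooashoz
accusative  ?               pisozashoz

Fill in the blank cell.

Attach case accusative -z → pisoz.
Attach number singular -ash → pisozash.
Attach definiteness indefinite -za → pisozashza.
Vowel harmony: no change.
Apply epenthesis: pisozashza → pisozashaza.

pisozashaza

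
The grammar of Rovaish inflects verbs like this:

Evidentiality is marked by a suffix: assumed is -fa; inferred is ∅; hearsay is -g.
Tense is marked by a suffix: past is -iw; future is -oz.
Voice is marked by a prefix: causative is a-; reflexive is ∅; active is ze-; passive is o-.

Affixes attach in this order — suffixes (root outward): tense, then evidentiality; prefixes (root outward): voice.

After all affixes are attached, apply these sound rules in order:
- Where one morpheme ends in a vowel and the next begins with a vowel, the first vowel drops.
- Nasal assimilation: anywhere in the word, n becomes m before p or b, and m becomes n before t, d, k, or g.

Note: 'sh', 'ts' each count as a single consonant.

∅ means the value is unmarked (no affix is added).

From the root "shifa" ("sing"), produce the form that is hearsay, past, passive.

Attach tense past -iw → shifaiw.
Attach evidentiality hearsay -g → shifaiwg.
Attach voice passive o- → oshifaiwg.
Apply vowel deletion: oshifaiwg → oshifiwg.
Nasal assimilation: no change.

oshifiwg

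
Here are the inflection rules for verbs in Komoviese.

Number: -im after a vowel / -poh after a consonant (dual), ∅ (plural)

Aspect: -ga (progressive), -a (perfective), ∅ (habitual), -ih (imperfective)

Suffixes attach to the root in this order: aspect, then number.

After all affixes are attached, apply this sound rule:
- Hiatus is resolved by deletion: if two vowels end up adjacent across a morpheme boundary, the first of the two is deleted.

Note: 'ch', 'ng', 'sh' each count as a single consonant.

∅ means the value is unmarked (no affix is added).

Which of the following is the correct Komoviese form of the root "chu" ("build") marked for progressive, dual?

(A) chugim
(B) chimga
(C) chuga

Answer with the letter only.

A

Attach aspect progressive -ga → chuga.
Attach number dual -im (after vowel 'a') → chugaim.
Apply vowel deletion: chugaim → chugim.
So the correct form is chugim, option (A).
(B) chimga is wrong: it has the affixes in the wrong order.
(C) chuga is wrong: it uses plural instead of dual for number.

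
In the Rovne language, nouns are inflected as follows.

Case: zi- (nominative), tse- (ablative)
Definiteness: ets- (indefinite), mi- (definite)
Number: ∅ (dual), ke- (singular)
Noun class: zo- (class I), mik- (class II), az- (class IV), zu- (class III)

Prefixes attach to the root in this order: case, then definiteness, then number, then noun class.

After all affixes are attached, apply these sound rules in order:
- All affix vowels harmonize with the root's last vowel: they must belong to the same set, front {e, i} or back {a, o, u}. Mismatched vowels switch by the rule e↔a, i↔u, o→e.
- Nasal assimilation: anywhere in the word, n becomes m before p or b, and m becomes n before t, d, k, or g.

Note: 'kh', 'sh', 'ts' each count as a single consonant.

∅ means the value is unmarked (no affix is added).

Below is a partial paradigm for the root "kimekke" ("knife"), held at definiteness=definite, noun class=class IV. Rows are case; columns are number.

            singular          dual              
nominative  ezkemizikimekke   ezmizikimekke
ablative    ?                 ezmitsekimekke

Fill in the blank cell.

ezkemitsekimekke

Attach case ablative tse- → tsekimekke.
Attach definiteness definite mi- → mitsekimekke.
Attach number singular ke- → kemitsekimekke.
Attach noun class class IV az- → azkemitsekimekke.
Apply vowel harmony: azkemitsekimekke → ezkemitsekimekke.
Nasal assimilation: no change.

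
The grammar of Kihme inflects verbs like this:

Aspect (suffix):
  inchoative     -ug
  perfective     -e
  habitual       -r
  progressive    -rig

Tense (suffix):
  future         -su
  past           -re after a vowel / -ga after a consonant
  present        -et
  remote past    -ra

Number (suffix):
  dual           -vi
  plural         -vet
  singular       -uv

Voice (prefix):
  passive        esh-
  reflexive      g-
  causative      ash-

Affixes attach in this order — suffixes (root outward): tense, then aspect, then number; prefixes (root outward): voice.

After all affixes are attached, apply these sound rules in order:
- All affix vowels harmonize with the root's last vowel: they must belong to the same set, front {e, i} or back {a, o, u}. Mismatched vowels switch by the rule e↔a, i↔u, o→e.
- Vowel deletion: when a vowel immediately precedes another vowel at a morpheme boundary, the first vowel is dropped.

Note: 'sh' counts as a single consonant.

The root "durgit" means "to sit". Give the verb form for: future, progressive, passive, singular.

Attach tense future -su → durgitsu.
Attach voice passive esh- → eshdurgitsu.
Attach aspect progressive -rig → eshdurgitsurig.
Attach number singular -uv → eshdurgitsuriguv.
Apply vowel harmony: eshdurgitsuriguv → eshdurgitsirigiv.
Vowel deletion: no change.

eshdurgitsirigiv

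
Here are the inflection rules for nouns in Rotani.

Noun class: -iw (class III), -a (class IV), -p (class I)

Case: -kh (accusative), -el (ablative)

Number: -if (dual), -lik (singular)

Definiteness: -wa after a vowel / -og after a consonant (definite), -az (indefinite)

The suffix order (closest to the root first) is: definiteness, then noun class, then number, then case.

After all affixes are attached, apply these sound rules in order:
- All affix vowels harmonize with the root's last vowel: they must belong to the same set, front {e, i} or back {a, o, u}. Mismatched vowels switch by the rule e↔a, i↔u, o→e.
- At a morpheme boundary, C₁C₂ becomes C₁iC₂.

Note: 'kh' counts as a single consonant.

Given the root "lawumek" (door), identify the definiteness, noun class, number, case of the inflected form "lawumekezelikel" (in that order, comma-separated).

indefinite, class IV, singular, ablative

Segment: lawumek-az-a-lik-el.
definiteness: -az → indefinite.
noun class: -a → class IV.
number: -lik → singular.
case: -el → ablative.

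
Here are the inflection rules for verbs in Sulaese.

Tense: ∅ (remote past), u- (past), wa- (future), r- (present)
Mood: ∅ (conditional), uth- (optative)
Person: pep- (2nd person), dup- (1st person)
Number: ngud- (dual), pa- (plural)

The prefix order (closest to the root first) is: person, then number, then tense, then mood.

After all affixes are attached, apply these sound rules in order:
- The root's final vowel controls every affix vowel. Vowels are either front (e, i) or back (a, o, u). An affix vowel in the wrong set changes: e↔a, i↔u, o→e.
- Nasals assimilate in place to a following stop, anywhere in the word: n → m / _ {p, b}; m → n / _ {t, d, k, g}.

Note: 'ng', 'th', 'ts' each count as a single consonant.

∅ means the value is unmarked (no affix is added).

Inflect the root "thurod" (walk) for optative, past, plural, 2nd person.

Attach person 2nd person pep- → pepthurod.
Attach number plural pa- → papepthurod.
Attach tense past u- → upapepthurod.
Attach mood optative uth- → uthupapepthurod.
Apply vowel harmony: uthupapepthurod → uthupapapthurod.
Nasal assimilation: no change.

uthupapapthurod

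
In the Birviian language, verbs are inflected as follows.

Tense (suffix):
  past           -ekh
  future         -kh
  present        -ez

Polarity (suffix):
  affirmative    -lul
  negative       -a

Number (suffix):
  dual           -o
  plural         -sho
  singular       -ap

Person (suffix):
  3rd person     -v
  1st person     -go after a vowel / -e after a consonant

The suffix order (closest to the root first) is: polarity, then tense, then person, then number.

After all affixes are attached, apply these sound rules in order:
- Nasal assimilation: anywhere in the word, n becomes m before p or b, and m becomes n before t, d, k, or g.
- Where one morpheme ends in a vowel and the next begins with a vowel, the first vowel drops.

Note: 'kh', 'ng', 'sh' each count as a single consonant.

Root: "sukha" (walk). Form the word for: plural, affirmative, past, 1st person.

Attach polarity affirmative -lul → sukhalul.
Attach tense past -ekh → sukhalulekh.
Attach person 1st person -e (after consonant 'kh') → sukhalulekhe.
Attach number plural -sho → sukhalulekhesho.
Nasal assimilation: no change.
Vowel deletion: no change.

sukhalulekhesho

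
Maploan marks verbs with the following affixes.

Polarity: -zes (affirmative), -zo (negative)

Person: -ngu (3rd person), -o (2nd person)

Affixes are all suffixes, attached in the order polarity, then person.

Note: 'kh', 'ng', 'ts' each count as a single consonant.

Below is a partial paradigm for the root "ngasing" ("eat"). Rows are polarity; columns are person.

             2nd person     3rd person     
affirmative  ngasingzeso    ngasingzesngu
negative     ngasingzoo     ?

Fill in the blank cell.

Attach polarity negative -zo → ngasingzo.
Attach person 3rd person -ngu → ngasingzongu.

ngasingzongu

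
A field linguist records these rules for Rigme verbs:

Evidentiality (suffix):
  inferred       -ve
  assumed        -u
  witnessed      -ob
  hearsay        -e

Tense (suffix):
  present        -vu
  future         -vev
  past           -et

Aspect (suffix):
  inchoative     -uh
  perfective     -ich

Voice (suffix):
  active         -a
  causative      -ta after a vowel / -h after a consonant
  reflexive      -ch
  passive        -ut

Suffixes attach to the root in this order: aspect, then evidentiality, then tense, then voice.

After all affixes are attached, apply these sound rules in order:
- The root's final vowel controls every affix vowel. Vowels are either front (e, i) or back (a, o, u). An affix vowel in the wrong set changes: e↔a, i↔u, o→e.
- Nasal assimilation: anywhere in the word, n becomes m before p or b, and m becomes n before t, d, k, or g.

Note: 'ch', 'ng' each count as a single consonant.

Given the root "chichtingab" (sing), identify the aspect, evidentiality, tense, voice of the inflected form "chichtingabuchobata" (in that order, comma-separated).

Segment: chichtingab-ich-ob-et-a.
aspect: -ich → perfective.
evidentiality: -ob → witnessed.
tense: -et → past.
voice: -a → active.

perfective, witnessed, past, active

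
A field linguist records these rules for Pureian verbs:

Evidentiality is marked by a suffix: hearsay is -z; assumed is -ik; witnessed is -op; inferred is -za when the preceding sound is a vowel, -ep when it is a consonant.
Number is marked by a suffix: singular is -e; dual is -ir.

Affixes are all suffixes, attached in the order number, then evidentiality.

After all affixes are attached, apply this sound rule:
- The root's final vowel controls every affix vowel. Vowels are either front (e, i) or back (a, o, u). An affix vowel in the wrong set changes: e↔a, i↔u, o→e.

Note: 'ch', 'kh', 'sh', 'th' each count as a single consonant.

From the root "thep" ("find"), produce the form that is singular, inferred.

thepeze

Attach number singular -e → thepe.
Attach evidentiality inferred -za (after vowel 'e') → thepeza.
Apply vowel harmony: thepeza → thepeze.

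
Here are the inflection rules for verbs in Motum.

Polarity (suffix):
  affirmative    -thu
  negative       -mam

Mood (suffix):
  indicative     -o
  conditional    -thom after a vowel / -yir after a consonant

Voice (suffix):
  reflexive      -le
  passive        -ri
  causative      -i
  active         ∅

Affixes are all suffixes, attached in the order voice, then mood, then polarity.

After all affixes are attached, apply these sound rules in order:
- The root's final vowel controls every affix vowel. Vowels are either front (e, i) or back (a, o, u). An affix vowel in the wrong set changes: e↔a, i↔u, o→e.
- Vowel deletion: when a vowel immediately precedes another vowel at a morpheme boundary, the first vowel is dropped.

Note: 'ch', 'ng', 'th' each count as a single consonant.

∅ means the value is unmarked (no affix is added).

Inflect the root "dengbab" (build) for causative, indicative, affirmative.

Attach voice causative -i → dengbabi.
Attach mood indicative -o → dengbabio.
Attach polarity affirmative -thu → dengbabiothu.
Apply vowel harmony: dengbabiothu → dengbabuothu.
Apply vowel deletion: dengbabuothu → dengbabothu.

dengbabothu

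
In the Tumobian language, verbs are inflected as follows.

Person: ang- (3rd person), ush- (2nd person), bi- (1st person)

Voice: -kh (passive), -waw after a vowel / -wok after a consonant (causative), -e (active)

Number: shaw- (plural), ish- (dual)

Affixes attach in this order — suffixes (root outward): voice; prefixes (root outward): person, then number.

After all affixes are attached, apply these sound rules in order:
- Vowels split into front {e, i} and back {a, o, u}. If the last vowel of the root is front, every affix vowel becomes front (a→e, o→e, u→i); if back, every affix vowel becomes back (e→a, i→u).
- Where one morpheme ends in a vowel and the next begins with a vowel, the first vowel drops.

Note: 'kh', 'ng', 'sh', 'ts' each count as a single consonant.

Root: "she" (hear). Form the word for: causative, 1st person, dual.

ishbishewew

Attach voice causative -waw (after vowel 'e') → shewaw.
Attach person 1st person bi- → bishewaw.
Attach number dual ish- → ishbishewaw.
Apply vowel harmony: ishbishewaw → ishbishewew.
Vowel deletion: no change.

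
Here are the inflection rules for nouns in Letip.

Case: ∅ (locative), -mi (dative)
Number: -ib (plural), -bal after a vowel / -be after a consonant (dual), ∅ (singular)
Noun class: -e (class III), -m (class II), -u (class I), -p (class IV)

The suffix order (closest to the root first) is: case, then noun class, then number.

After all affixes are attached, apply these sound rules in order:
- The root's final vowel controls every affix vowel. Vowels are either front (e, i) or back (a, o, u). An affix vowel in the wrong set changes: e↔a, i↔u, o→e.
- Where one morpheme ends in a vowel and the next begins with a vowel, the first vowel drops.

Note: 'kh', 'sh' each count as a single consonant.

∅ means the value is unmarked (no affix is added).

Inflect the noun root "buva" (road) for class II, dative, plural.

Attach case dative -mi → buvami.
Attach noun class class II -m → buvamim.
Attach number plural -ib → buvamimib.
Apply vowel harmony: buvamimib → buvamumub.
Vowel deletion: no change.

buvamumub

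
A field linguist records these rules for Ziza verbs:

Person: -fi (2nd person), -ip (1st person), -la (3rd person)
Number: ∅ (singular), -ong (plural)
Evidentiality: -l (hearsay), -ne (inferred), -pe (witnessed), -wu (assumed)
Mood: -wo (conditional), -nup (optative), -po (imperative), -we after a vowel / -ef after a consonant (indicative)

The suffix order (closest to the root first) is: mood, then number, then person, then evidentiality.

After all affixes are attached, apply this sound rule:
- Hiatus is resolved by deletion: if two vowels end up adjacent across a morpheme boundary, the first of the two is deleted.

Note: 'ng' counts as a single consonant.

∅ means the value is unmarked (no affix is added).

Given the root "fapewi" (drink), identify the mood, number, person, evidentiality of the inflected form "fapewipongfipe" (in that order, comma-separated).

imperative, plural, 2nd person, witnessed

Segment: fapewi-po-ong-fi-pe.
mood: -po → imperative.
number: -ong → plural.
person: -fi → 2nd person.
evidentiality: -pe → witnessed.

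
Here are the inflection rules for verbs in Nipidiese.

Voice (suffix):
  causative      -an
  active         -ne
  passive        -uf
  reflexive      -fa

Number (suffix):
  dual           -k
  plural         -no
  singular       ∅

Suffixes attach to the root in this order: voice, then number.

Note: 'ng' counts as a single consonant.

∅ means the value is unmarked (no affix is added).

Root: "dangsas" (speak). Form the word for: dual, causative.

Attach voice causative -an → dangsasan.
Attach number dual -k → dangsasank.

dangsasank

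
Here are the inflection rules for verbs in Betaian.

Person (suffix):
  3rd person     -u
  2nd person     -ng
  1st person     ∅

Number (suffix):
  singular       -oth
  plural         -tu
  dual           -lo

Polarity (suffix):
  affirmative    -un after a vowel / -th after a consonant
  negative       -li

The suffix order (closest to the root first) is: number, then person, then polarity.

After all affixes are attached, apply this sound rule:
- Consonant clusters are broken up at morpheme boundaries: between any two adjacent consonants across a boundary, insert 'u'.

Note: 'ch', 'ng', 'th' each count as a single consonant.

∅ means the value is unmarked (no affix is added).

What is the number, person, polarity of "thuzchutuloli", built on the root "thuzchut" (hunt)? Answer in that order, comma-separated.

Segment: thuzchut-lo-li.
number: -lo → dual.
person: ∅ → 1st person.
polarity: -li → negative.

dual, 1st person, negative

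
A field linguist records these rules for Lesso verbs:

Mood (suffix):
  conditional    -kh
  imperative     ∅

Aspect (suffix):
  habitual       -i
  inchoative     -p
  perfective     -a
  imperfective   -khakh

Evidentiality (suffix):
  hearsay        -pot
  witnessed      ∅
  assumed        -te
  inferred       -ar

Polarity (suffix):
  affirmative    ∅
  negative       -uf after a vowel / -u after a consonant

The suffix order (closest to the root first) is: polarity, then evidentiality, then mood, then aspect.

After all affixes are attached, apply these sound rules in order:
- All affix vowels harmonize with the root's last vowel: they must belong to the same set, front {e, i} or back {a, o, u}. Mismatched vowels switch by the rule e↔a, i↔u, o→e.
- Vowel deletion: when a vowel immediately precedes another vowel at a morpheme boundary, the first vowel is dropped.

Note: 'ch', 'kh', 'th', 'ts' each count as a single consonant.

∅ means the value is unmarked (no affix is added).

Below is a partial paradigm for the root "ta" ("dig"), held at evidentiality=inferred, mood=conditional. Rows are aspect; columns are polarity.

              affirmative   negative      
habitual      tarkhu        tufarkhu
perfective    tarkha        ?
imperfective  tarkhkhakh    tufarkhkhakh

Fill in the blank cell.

Attach polarity negative -uf (after vowel 'a') → tauf.
Attach evidentiality inferred -ar → taufar.
Attach mood conditional -kh → taufarkh.
Attach aspect perfective -a → taufarkha.
Vowel harmony: no change.
Apply vowel deletion: taufarkha → tufarkha.

tufarkha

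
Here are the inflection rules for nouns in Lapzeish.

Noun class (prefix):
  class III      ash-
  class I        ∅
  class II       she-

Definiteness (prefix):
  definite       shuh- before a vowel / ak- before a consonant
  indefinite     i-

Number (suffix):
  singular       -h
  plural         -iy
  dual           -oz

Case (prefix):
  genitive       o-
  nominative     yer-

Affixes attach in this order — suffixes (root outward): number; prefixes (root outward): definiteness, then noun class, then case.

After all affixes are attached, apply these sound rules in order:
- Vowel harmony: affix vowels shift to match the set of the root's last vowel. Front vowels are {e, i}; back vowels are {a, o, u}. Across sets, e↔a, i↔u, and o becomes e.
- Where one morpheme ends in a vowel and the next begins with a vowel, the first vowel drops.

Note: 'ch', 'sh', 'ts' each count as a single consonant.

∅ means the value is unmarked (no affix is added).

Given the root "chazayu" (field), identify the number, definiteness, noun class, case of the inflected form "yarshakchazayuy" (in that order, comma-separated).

plural, definite, class II, nominative

Segment: yer-she-ak-chazayu-iy.
number: -iy → plural.
definiteness: shuh/ak- → definite.
noun class: she- → class II.
case: yer- → nominative.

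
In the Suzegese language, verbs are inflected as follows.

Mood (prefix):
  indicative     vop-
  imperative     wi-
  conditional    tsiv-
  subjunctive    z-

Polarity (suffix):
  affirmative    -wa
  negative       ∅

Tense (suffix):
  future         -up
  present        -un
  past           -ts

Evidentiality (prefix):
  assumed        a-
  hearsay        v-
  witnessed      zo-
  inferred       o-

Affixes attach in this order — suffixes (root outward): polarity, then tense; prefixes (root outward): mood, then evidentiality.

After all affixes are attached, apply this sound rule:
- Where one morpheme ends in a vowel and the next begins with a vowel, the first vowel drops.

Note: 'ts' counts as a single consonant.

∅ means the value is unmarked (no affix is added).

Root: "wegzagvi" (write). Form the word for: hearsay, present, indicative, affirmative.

vvopwegzagviwun

Attach polarity affirmative -wa → wegzagviwa.
Attach mood indicative vop- → vopwegzagviwa.
Attach tense present -un → vopwegzagviwaun.
Attach evidentiality hearsay v- → vvopwegzagviwaun.
Apply vowel deletion: vvopwegzagviwaun → vvopwegzagviwun.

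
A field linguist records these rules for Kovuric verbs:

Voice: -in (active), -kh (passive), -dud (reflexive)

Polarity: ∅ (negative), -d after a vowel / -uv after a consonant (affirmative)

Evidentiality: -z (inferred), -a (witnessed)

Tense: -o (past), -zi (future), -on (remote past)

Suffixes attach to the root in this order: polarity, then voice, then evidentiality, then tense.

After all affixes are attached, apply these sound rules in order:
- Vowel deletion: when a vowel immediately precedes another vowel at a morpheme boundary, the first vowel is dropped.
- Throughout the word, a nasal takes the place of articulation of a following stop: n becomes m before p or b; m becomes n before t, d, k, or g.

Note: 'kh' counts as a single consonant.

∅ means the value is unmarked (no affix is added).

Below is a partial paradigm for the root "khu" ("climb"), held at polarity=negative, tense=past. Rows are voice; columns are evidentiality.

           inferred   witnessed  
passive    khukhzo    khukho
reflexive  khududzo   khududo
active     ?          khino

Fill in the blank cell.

khinzo

polarity = negative: zero marking, form stays khu.
Attach voice active -in → khuin.
Attach evidentiality inferred -z → khuinz.
Attach tense past -o → khuinzo.
Apply vowel deletion: khuinzo → khinzo.
Nasal assimilation: no change.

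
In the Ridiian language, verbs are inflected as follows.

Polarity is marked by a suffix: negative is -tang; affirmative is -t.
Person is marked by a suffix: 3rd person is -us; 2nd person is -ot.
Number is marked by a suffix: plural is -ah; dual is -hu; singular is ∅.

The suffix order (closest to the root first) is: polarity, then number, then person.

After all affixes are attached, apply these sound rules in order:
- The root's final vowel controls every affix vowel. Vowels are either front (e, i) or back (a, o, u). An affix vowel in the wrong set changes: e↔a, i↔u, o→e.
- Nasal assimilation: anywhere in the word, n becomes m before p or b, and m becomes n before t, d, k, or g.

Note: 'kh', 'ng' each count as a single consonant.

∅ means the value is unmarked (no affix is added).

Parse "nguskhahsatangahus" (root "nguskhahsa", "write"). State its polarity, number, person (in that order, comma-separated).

negative, plural, 3rd person

Segment: nguskhahsa-tang-ah-us.
polarity: -tang → negative.
number: -ah → plural.
person: -us → 3rd person.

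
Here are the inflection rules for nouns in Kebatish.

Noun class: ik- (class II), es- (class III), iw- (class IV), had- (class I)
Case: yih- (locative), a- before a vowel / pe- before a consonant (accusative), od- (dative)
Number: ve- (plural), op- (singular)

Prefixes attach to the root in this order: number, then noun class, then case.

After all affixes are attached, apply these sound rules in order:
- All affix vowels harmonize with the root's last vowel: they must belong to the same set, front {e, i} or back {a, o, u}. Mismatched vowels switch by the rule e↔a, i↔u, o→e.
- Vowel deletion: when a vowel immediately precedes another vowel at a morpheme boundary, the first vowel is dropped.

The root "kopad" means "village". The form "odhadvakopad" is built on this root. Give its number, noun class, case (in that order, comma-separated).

Segment: od-had-ve-kopad.
number: ve- → plural.
noun class: had- → class I.
case: od- → dative.

plural, class I, dative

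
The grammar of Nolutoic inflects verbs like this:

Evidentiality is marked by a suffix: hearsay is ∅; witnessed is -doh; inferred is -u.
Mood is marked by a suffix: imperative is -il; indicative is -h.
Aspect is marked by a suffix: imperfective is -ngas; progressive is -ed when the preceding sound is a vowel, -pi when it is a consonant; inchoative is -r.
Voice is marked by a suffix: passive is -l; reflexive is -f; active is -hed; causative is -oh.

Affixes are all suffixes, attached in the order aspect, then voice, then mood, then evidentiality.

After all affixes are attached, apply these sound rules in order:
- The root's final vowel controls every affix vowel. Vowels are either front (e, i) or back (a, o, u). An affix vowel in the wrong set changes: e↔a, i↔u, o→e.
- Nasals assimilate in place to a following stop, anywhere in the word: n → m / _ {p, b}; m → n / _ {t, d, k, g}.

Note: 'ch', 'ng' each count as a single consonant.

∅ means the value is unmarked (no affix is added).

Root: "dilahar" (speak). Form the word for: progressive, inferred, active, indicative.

Attach aspect progressive -pi (after consonant 'r') → dilaharpi.
Attach voice active -hed → dilaharpihed.
Attach mood indicative -h → dilaharpihedh.
Attach evidentiality inferred -u → dilaharpihedhu.
Apply vowel harmony: dilaharpihedhu → dilaharpuhadhu.
Nasal assimilation: no change.

dilaharpuhadhu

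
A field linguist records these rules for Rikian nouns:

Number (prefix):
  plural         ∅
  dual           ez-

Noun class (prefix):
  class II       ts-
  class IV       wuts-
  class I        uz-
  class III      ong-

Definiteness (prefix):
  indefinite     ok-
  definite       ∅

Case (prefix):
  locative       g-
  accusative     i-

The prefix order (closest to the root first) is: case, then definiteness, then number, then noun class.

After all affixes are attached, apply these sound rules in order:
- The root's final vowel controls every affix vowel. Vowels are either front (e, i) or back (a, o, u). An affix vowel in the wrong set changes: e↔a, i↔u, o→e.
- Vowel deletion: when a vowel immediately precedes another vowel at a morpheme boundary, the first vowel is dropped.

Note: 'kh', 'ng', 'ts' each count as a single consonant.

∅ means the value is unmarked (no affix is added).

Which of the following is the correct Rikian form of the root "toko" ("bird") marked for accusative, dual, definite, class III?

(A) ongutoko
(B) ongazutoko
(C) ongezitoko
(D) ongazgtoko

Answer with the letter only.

B

Attach case accusative i- → itoko.
definiteness = definite: zero marking, form stays itoko.
Attach number dual ez- → ezitoko.
Attach noun class class III ong- → ongezitoko.
Apply vowel harmony: ongezitoko → ongazutoko.
Vowel deletion: no change.
So the correct form is ongazutoko, option (B).
(A) ongutoko is wrong: it uses plural instead of dual for number.
(D) ongazgtoko is wrong: it uses locative instead of accusative for case.
(C) ongezitoko is wrong: it fails to apply the sound rule(s).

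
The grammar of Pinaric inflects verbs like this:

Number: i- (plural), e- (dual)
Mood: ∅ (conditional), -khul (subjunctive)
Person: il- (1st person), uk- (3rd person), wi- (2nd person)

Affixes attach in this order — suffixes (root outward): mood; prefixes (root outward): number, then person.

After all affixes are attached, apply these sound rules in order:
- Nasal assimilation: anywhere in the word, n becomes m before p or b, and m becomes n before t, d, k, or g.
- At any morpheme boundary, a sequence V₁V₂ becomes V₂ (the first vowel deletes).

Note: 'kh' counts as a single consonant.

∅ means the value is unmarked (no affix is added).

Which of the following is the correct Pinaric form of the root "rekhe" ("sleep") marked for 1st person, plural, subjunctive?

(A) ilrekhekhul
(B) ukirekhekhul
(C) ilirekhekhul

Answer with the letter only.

Attach number plural i- → irekhe.
Attach person 1st person il- → ilirekhe.
Attach mood subjunctive -khul → ilirekhekhul.
Nasal assimilation: no change.
Vowel deletion: no change.
So the correct form is ilirekhekhul, option (C).
(B) ukirekhekhul is wrong: it uses 3rd person instead of 1st person for person.
(A) ilrekhekhul is wrong: it has the affixes in the wrong order.

C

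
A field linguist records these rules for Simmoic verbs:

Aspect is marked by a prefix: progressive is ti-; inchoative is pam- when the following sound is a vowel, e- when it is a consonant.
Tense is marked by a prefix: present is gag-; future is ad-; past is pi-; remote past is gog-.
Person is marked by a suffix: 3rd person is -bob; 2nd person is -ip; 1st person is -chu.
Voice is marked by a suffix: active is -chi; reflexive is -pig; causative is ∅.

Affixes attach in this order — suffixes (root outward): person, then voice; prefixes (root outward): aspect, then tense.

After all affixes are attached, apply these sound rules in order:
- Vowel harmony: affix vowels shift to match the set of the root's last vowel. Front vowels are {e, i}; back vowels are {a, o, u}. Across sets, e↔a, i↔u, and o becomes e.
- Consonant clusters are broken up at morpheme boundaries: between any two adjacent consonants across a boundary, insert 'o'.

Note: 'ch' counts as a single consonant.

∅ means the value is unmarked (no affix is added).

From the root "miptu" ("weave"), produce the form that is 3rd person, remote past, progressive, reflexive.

gogotumiptubobopug

Attach person 3rd person -bob → miptubob.
Attach aspect progressive ti- → timiptubob.
Attach voice reflexive -pig → timiptubobpig.
Attach tense remote past gog- → gogtimiptubobpig.
Apply vowel harmony: gogtimiptubobpig → gogtumiptubobpug.
Apply epenthesis: gogtumiptubobpug → gogotumiptubobopug.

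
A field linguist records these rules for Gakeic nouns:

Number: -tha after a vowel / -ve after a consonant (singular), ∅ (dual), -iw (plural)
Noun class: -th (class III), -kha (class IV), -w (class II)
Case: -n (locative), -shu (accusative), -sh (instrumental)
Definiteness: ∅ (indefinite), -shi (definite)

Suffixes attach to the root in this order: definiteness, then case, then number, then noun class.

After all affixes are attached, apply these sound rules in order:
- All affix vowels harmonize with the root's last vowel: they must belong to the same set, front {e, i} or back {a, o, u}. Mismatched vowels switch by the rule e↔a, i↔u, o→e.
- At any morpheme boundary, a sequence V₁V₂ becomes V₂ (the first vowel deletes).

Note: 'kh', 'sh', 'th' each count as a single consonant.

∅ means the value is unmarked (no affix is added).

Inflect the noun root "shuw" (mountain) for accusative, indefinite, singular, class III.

definiteness = indefinite: zero marking, form stays shuw.
Attach case accusative -shu → shuwshu.
Attach number singular -tha (after vowel 'u') → shuwshutha.
Attach noun class class III -th → shuwshuthath.
Vowel harmony: no change.
Vowel deletion: no change.

shuwshuthath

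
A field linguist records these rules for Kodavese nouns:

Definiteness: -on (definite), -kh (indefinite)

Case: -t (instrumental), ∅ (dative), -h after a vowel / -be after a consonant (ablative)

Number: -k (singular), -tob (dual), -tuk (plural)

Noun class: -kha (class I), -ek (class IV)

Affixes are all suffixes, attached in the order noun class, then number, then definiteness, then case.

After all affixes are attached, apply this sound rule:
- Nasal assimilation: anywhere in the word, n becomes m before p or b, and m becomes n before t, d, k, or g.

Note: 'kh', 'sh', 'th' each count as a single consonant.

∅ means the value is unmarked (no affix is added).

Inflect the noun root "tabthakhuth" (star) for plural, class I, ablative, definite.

tabthakhuthkhatukombe

Attach noun class class I -kha → tabthakhuthkha.
Attach number plural -tuk → tabthakhuthkhatuk.
Attach definiteness definite -on → tabthakhuthkhatukon.
Attach case ablative -be (after consonant 'n') → tabthakhuthkhatukonbe.
Apply nasal assimilation: tabthakhuthkhatukonbe → tabthakhuthkhatukombe.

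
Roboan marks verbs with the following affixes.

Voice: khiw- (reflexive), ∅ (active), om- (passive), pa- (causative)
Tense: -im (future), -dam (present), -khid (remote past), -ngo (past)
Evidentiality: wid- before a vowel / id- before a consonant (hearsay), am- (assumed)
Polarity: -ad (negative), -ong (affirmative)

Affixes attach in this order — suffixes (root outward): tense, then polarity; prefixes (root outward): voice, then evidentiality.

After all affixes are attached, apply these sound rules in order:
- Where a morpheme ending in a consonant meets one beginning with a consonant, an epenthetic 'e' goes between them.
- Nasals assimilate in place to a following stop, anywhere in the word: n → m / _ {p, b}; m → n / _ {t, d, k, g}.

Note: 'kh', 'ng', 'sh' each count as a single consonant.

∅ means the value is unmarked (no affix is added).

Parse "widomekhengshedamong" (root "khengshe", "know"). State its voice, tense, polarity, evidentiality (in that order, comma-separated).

passive, present, affirmative, hearsay

Segment: wid-om-khengshe-dam-ong.
voice: om- → passive.
tense: -dam → present.
polarity: -ong → affirmative.
evidentiality: wid/id- → hearsay.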